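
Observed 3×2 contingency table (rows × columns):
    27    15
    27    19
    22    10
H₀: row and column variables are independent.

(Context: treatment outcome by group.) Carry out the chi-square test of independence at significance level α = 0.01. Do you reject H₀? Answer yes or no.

reject H₀: no

Row totals [42, 46, 32], col totals [76, 44], n=120
χ² = (27−26.60)²/26.60 + (15−15.40)²/15.40 + (27−29.13)²/29.13 + (19−16.87)²/16.87 + (22−20.27)²/20.27 + (10−11.73)²/11.73 = 0.8468
df = 2
p-value (upper-tail) = 0.65483
At α=0.01: p ≥ α → fail to reject H₀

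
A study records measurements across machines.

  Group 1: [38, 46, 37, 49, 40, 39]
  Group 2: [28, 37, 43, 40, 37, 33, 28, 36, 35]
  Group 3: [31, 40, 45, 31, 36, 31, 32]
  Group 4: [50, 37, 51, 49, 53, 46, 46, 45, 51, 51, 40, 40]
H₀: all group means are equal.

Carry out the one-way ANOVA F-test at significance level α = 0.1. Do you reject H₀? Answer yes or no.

Group means [41.50, 35.22, 35.14, 46.58], grand mean 40.324
SSB = Σnᵢ(x̄ᵢ−x̄)² = 900.612; SSW = ΣΣ(x−x̄ᵢ)² = 798.829
MSB = 900.612/3 = 300.2039; MSW = 798.829/30 = 26.6276
F = MSB/MSW = 11.2741
df = (3, 30)
p-value (upper-tail) = 0.00004
At α=0.1: p < α → reject H₀

reject H₀: yes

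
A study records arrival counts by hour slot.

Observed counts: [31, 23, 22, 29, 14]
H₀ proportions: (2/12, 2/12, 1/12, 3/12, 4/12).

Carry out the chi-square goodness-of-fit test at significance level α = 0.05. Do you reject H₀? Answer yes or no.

n = 119; E_i = n·p_i = [19.83, 19.83, 9.92, 29.75, 39.67]
χ² = (31−19.83)²/19.83 + (23−19.83)²/19.83 + (22−9.92)²/9.92 + (29−29.75)²/29.75 + (14−39.67)²/39.67 = 38.1429
df = 4
p-value (upper-tail) = 0.00000
At α=0.05: p < α → reject H₀

reject H₀: yes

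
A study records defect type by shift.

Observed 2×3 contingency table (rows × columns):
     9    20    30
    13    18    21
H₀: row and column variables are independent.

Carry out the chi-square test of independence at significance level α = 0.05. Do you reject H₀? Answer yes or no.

Row totals [59, 52], col totals [22, 38, 51], n=111
χ² = (9−11.69)²/11.69 + (20−20.20)²/20.20 + (30−27.11)²/27.11 + (13−10.31)²/10.31 + (18−17.80)²/17.80 + (21−23.89)²/23.89 = 1.9872
df = 2
p-value (upper-tail) = 0.37024
At α=0.05: p ≥ α → fail to reject H₀

reject H₀: no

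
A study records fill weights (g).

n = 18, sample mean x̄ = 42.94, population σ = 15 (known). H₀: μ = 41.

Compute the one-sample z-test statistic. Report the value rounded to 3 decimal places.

SE = σ/√n = 15/√18 = 3.5355
z = (x̄−μ₀)/SE = (42.94−41)/3.5355 = 0.5487

test statistic = 0.549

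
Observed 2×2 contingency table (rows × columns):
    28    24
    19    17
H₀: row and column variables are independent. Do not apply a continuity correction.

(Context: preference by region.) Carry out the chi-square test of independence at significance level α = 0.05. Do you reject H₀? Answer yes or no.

Row totals [52, 36], col totals [47, 41], n=88
χ² = (28−27.77)²/27.77 + (24−24.23)²/24.23 + (19−19.23)²/19.23 + (17−16.77)²/16.77 = 0.0098
df = 1
p-value (upper-tail) = 0.92131
At α=0.05: p ≥ α → fail to reject H₀

reject H₀: no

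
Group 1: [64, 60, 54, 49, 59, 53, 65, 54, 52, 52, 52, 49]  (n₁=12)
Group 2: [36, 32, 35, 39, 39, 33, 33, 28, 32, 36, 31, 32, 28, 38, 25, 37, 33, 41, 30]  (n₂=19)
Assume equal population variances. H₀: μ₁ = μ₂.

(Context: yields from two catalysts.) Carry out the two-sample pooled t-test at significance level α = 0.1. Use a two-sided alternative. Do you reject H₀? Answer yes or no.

reject H₀: yes

x̄₁=55.250, s₁=5.446, n₁=12
x̄₂=33.579, s₂=4.234, n₂=19
s_p² = [11·5.446² + 18·4.234²]/29 = 22.3752
SE = √(s_p²·(1/12+1/19)) = 1.7442
t = (55.250−33.579)/1.7442 = 12.4246
df = 29
p-value (two-sided) = 0.00000
At α=0.1: p < α → reject H₀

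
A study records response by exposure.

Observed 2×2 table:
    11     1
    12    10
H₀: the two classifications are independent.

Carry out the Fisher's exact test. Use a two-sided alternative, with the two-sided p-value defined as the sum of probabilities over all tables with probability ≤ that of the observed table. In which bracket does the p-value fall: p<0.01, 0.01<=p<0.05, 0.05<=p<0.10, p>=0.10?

Margins: r₁=12, r₂=22, c₁=23, c₂=11, n=34
p_obs = C(12,11)·C(22,12)/C(34,23); sum pmf over tables with pmf ≤ p_obs
p-value (two-sided) = 0.05269
→ bracket: 0.05<=p<0.10

p-value bracket: 0.05<=p<0.10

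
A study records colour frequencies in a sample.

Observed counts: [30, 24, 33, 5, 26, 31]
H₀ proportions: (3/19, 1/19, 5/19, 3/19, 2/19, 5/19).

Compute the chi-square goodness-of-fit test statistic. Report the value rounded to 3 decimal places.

n = 149; E_i = n·p_i = [23.53, 7.84, 39.21, 23.53, 15.68, 39.21]
χ² = (30−23.53)²/23.53 + (24−7.84)²/7.84 + (33−39.21)²/39.21 + (5−23.53)²/23.53 + (26−15.68)²/15.68 + (31−39.21)²/39.21 = 59.1499
df = 5

test statistic = 59.150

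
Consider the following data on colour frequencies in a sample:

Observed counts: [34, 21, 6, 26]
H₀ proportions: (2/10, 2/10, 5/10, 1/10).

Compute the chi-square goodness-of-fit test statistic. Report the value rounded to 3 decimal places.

n = 87; E_i = n·p_i = [17.40, 17.40, 43.50, 8.70]
χ² = (34−17.40)²/17.40 + (21−17.40)²/17.40 + (6−43.50)²/43.50 + (26−8.70)²/8.70 = 83.3103
df = 3

test statistic = 83.310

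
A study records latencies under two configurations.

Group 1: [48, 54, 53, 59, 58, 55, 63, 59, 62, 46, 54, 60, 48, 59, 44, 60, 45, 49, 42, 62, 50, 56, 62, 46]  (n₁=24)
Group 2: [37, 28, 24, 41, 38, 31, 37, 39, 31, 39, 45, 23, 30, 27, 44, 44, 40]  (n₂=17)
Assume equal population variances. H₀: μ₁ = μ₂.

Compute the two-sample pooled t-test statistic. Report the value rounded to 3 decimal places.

test statistic = 8.667

x̄₁=53.917, s₁=6.620, n₁=24
x̄₂=35.176, s₂=7.100, n₂=17
s_p² = [23·6.620² + 16·7.100²]/39 = 46.5206
SE = √(s_p²·(1/24+1/17)) = 2.1621
t = (53.917−35.176)/2.1621 = 8.6674
df = 39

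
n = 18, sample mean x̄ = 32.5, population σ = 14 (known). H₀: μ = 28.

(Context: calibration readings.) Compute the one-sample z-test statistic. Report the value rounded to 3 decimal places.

test statistic = 1.364

SE = σ/√n = 14/√18 = 3.2998
z = (x̄−μ₀)/SE = (32.5−28)/3.2998 = 1.3637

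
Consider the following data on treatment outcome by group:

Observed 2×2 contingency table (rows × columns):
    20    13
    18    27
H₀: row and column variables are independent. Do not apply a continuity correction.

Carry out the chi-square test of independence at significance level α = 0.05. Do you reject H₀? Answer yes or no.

Row totals [33, 45], col totals [38, 40], n=78
χ² = (20−16.08)²/16.08 + (13−16.92)²/16.92 + (18−21.92)²/21.92 + (27−23.08)²/23.08 = 3.2357
df = 1
p-value (upper-tail) = 0.07205
At α=0.05: p ≥ α → fail to reject H₀

reject H₀: no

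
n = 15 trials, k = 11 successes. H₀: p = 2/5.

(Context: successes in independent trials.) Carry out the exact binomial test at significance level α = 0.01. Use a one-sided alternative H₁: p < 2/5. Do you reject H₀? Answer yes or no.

Exact binomial: n=15, k=11, p₀=2/5=0.4000
P(X≤11) from Σ C(n,i)·p₀^i·(1−p₀)^(n−i)
p-value (one-sided, H₁ less) = 0.99807
At α=0.01: p ≥ α → fail to reject H₀

reject H₀: no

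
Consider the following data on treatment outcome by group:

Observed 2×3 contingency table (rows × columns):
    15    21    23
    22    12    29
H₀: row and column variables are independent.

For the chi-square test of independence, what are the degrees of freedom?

df = (r−1)(c−1) = (2−1)·(3−1) = 2

degrees of freedom = 2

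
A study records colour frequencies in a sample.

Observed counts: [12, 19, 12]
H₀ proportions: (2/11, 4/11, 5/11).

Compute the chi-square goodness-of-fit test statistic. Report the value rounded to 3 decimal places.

n = 43; E_i = n·p_i = [7.82, 15.64, 19.55]
χ² = (12−7.82)²/7.82 + (19−15.64)²/15.64 + (12−19.55)²/19.55 = 5.8733
df = 2

test statistic = 5.873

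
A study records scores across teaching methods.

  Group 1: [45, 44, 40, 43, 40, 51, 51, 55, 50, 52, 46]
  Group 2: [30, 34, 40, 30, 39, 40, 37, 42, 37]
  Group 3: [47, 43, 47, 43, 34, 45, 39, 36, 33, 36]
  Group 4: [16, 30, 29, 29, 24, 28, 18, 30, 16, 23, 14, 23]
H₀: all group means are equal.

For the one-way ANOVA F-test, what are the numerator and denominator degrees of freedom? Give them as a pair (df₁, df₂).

degrees of freedom = [3, 38]

k = 4 groups, N = 42 total
df = (k−1, N−k) = (4−1, 42−4) = (3, 38)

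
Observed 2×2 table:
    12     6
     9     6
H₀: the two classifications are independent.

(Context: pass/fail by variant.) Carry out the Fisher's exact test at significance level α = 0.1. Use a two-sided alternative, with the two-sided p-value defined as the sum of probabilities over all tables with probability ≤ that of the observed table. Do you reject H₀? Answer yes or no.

reject H₀: no

Margins: r₁=18, r₂=15, c₁=21, c₂=12, n=33
p_obs = C(18,12)·C(15,9)/C(33,21); sum pmf over tables with pmf ≤ p_obs
p-value (two-sided) = 0.73066
At α=0.1: p ≥ α → fail to reject H₀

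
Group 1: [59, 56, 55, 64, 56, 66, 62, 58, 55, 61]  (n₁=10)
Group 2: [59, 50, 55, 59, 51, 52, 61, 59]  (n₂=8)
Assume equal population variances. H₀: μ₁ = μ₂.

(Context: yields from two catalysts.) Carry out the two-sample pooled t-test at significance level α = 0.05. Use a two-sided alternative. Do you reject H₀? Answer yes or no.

reject H₀: no

x̄₁=59.200, s₁=3.910, n₁=10
x̄₂=55.750, s₂=4.301, n₂=8
s_p² = [9·3.910² + 7·4.301²]/16 = 16.6937
SE = √(s_p²·(1/10+1/8)) = 1.9381
t = (59.200−55.750)/1.9381 = 1.7801
df = 16
p-value (two-sided) = 0.09405
At α=0.05: p ≥ α → fail to reject H₀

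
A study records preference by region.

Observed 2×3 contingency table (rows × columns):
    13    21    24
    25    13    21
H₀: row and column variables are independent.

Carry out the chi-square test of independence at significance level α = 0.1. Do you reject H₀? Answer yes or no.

Row totals [58, 59], col totals [38, 34, 45], n=117
χ² = (13−18.84)²/18.84 + (21−16.85)²/16.85 + (24−22.31)²/22.31 + (25−19.16)²/19.16 + (13−17.15)²/17.15 + (21−22.69)²/22.69 = 5.8637
df = 2
p-value (upper-tail) = 0.05330
At α=0.1: p < α → reject H₀

reject H₀: yes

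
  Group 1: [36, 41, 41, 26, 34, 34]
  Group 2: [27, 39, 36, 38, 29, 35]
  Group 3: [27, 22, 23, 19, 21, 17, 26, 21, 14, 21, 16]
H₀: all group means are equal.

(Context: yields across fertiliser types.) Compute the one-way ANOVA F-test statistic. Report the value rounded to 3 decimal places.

Group means [35.33, 34.00, 20.64], grand mean 27.957
SSB = Σnᵢ(x̄ᵢ−x̄)² = 1135.078; SSW = ΣΣ(x−x̄ᵢ)² = 433.879
MSB = 1135.078/2 = 567.5389; MSW = 433.879/20 = 21.6939
F = MSB/MSW = 26.1612
df = (2, 20)

test statistic = 26.161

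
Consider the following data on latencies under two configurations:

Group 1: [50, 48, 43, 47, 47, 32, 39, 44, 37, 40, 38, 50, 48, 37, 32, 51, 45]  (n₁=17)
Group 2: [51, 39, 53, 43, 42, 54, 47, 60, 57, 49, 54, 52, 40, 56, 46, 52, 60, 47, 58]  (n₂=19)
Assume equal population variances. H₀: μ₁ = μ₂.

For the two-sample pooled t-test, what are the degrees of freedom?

degrees of freedom = 34

df = n₁ + n₂ − 2 = 17 + 19 − 2 = 34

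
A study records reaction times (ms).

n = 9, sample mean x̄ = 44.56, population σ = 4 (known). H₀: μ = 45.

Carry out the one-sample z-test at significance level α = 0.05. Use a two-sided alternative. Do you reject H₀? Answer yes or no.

SE = σ/√n = 4/√9 = 1.3333
z = (x̄−μ₀)/SE = (44.56−45)/1.3333 = -0.3300
p-value (two-sided) = 0.74140
At α=0.05: p ≥ α → fail to reject H₀

reject H₀: no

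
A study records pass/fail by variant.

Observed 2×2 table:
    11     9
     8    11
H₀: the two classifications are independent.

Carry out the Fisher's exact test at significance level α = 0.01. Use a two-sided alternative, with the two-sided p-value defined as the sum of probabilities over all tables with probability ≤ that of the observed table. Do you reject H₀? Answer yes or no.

Margins: r₁=20, r₂=19, c₁=19, c₂=20, n=39
p_obs = C(20,11)·C(19,8)/C(39,19); sum pmf over tables with pmf ≤ p_obs
p-value (two-sided) = 0.52725
At α=0.01: p ≥ α → fail to reject H₀

reject H₀: no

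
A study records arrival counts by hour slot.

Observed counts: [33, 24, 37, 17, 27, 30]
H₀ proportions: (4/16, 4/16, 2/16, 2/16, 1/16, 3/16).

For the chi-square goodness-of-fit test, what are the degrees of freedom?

df = k − 1 = 6 − 1 = 5

degrees of freedom = 5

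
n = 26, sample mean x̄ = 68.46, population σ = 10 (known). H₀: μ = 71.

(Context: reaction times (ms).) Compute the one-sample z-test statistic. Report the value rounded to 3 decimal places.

test statistic = -1.295

SE = σ/√n = 10/√26 = 1.9612
z = (x̄−μ₀)/SE = (68.46−71)/1.9612 = -1.2952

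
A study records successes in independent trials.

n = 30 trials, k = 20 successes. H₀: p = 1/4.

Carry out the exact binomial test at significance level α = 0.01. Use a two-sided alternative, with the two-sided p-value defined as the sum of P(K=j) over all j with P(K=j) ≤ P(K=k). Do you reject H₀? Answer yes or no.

reject H₀: yes

Exact binomial: n=30, k=20, p₀=1/4=0.2500
P(X=j) = C(n,j)·p₀^j·(1−p₀)^(n−j); p = Σ P(X=j) over j with P(X=j) ≤ P(X=20)
p-value (two-sided) = 0.00000
At α=0.01: p < α → reject H₀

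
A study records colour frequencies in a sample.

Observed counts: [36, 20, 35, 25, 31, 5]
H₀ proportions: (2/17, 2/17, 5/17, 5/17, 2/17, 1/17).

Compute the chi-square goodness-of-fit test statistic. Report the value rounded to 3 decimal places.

n = 152; E_i = n·p_i = [17.88, 17.88, 44.71, 44.71, 17.88, 8.94]
χ² = (36−17.88)²/17.88 + (20−17.88)²/17.88 + (35−44.71)²/44.71 + (25−44.71)²/44.71 + (31−17.88)²/17.88 + (5−8.94)²/8.94 = 40.7599
df = 5

test statistic = 40.760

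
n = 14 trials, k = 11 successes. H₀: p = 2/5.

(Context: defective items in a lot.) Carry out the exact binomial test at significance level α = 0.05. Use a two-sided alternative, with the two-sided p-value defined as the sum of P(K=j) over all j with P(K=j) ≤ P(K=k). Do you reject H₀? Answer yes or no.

reject H₀: yes

Exact binomial: n=14, k=11, p₀=2/5=0.4000
P(X=j) = C(n,j)·p₀^j·(1−p₀)^(n−j); p = Σ P(X=j) over j with P(X=j) ≤ P(X=11)
p-value (two-sided) = 0.00469
At α=0.05: p < α → reject H₀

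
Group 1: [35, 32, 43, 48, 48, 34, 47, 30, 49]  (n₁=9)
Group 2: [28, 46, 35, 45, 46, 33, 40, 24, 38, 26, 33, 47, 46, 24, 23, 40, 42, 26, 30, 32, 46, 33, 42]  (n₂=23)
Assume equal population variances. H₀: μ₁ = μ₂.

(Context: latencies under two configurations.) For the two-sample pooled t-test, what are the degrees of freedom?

df = n₁ + n₂ − 2 = 9 + 23 − 2 = 30

degrees of freedom = 30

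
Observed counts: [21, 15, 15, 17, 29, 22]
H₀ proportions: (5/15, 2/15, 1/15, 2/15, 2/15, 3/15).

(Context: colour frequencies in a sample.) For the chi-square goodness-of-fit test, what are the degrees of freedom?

degrees of freedom = 5

df = k − 1 = 6 − 1 = 5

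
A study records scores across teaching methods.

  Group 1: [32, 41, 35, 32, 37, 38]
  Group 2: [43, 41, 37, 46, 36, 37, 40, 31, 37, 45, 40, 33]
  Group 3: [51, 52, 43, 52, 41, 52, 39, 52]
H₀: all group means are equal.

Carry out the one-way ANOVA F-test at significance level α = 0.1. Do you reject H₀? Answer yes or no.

reject H₀: yes

Group means [35.83, 38.83, 47.75], grand mean 40.885
SSB = Σnᵢ(x̄ᵢ−x̄)² = 580.654; SSW = ΣΣ(x−x̄ᵢ)² = 518.000
MSB = 580.654/2 = 290.3269; MSW = 518.000/23 = 22.5217
F = MSB/MSW = 12.8910
df = (2, 23)
p-value (upper-tail) = 0.00018
At α=0.1: p < α → reject H₀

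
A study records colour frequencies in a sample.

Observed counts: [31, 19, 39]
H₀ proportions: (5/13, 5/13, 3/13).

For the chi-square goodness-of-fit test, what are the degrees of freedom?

degrees of freedom = 2

df = k − 1 = 3 − 1 = 2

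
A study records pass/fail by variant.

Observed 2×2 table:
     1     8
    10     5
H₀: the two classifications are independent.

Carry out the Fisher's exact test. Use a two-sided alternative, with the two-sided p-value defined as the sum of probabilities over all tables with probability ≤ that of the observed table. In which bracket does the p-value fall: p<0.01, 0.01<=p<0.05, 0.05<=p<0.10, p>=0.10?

p-value bracket: 0.01<=p<0.05

Margins: r₁=9, r₂=15, c₁=11, c₂=13, n=24
p_obs = C(9,1)·C(15,10)/C(24,11); sum pmf over tables with pmf ≤ p_obs
p-value (two-sided) = 0.01306
→ bracket: 0.01<=p<0.05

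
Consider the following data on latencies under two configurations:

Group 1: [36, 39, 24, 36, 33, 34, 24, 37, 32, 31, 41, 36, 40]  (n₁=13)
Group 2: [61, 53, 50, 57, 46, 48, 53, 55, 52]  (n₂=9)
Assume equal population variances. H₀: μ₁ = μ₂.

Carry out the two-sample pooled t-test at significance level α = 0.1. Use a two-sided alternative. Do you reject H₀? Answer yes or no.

x̄₁=34.077, s₁=5.361, n₁=13
x̄₂=52.778, s₂=4.577, n₂=9
s_p² = [12·5.361² + 8·4.577²]/20 = 25.6239
SE = √(s_p²·(1/13+1/9)) = 2.1950
t = (34.077−52.778)/2.1950 = -8.5196
df = 20
p-value (two-sided) = 0.00000
At α=0.1: p < α → reject H₀

reject H₀: yes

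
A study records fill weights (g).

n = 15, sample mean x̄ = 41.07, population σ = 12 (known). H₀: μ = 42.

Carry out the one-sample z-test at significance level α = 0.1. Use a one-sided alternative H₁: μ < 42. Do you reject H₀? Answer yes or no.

SE = σ/√n = 12/√15 = 3.0984
z = (x̄−μ₀)/SE = (41.07−42)/3.0984 = -0.3002
p-value (one-sided, H₁ less) = 0.38203
At α=0.1: p ≥ α → fail to reject H₀

reject H₀: no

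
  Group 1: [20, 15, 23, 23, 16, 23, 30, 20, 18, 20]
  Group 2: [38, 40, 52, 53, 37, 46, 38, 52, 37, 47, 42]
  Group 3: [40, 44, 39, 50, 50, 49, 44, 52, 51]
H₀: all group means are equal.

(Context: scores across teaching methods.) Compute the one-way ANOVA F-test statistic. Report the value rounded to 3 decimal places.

test statistic = 69.434

Group means [20.80, 43.82, 46.56], grand mean 36.967
SSB = Σnᵢ(x̄ᵢ−x̄)² = 3957.508; SSW = ΣΣ(x−x̄ᵢ)² = 769.459
MSB = 3957.508/2 = 1978.7540; MSW = 769.459/27 = 28.4985
F = MSB/MSW = 69.4337
df = (2, 27)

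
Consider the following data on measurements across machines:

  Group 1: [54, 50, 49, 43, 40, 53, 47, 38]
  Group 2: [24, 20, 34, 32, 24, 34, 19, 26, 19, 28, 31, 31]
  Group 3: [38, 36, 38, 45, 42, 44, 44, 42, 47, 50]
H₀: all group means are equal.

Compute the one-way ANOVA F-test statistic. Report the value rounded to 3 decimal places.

test statistic = 40.728

Group means [46.75, 26.83, 42.60], grand mean 37.400
SSB = Σnᵢ(x̄ᵢ−x̄)² = 2309.633; SSW = ΣΣ(x−x̄ᵢ)² = 765.567
MSB = 2309.633/2 = 1154.8167; MSW = 765.567/27 = 28.3543
F = MSB/MSW = 40.7281
df = (2, 27)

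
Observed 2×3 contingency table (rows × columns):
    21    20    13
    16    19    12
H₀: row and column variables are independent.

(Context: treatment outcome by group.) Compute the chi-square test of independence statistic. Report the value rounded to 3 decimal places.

Row totals [54, 47], col totals [37, 39, 25], n=101
χ² = (21−19.78)²/19.78 + (20−20.85)²/20.85 + (13−13.37)²/13.37 + (16−17.22)²/17.22 + (19−18.15)²/18.15 + (12−11.63)²/11.63 = 0.2574
df = 2

test statistic = 0.257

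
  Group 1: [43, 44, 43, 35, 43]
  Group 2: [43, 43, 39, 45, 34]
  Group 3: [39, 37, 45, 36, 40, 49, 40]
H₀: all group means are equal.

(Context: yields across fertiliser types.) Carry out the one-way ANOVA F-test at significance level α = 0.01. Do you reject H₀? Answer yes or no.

Group means [41.60, 40.80, 40.86], grand mean 41.059
SSB = Σnᵢ(x̄ᵢ−x̄)² = 2.084; SSW = ΣΣ(x−x̄ᵢ)² = 258.857
MSB = 2.084/2 = 1.0420; MSW = 258.857/14 = 18.4898
F = MSB/MSW = 0.0564
df = (2, 14)
p-value (upper-tail) = 0.94542
At α=0.01: p ≥ α → fail to reject H₀

reject H₀: no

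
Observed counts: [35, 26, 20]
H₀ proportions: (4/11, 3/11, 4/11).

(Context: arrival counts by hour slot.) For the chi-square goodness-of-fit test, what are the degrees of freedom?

degrees of freedom = 2

df = k − 1 = 3 − 1 = 2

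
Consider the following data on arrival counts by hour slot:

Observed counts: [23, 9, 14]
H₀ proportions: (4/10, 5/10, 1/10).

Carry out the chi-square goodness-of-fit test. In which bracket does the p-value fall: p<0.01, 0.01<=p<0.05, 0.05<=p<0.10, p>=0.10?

p-value bracket: p<0.01

n = 46; E_i = n·p_i = [18.40, 23.00, 4.60]
χ² = (23−18.40)²/18.40 + (9−23.00)²/23.00 + (14−4.60)²/4.60 = 28.8804
df = 2
p-value (upper-tail) = 0.00000
→ bracket: p<0.01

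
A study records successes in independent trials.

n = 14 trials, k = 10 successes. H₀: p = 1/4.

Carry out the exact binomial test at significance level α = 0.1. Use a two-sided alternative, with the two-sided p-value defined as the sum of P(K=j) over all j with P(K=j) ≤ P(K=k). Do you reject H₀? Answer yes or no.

Exact binomial: n=14, k=10, p₀=1/4=0.2500
P(X=j) = C(n,j)·p₀^j·(1−p₀)^(n−j); p = Σ P(X=j) over j with P(X=j) ≤ P(X=10)
p-value (two-sided) = 0.00034
At α=0.1: p < α → reject H₀

reject H₀: yes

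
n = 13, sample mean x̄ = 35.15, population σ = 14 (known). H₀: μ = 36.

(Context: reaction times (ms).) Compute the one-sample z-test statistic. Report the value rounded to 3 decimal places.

SE = σ/√n = 14/√13 = 3.8829
z = (x̄−μ₀)/SE = (35.15−36)/3.8829 = -0.2189

test statistic = -0.219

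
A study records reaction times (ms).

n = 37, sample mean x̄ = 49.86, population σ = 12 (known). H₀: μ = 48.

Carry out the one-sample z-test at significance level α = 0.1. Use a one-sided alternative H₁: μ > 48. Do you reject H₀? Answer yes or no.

reject H₀: no

SE = σ/√n = 12/√37 = 1.9728
z = (x̄−μ₀)/SE = (49.86−48)/1.9728 = 0.9428
p-value (one-sided, H₁ greater) = 0.17288
At α=0.1: p ≥ α → fail to reject H₀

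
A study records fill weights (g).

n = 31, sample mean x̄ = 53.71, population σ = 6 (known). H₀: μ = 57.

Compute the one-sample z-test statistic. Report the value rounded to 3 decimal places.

test statistic = -3.053

SE = σ/√n = 6/√31 = 1.0776
z = (x̄−μ₀)/SE = (53.71−57)/1.0776 = -3.0530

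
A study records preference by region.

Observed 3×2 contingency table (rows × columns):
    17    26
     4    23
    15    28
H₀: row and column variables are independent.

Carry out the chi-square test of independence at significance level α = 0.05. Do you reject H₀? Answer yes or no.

reject H₀: no

Row totals [43, 27, 43], col totals [36, 77], n=113
χ² = (17−13.70)²/13.70 + (26−29.30)²/29.30 + (4−8.60)²/8.60 + (23−18.40)²/18.40 + (15−13.70)²/13.70 + (28−29.30)²/29.30 = 4.9614
df = 2
p-value (upper-tail) = 0.08369
At α=0.05: p ≥ α → fail to reject H₀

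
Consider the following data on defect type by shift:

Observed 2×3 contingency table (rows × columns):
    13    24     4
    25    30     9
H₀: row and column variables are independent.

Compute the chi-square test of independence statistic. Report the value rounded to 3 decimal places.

test statistic = 1.409

Row totals [41, 64], col totals [38, 54, 13], n=105
χ² = (13−14.84)²/14.84 + (24−21.09)²/21.09 + (4−5.08)²/5.08 + (25−23.16)²/23.16 + (30−32.91)²/32.91 + (9−7.92)²/7.92 = 1.4087
df = 2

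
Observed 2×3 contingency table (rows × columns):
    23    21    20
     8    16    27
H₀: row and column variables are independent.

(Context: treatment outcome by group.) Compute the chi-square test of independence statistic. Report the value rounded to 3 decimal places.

test statistic = 7.604

Row totals [64, 51], col totals [31, 37, 47], n=115
χ² = (23−17.25)²/17.25 + (21−20.59)²/20.59 + (20−26.16)²/26.16 + (8−13.75)²/13.75 + (16−16.41)²/16.41 + (27−20.84)²/20.84 = 7.6039
df = 2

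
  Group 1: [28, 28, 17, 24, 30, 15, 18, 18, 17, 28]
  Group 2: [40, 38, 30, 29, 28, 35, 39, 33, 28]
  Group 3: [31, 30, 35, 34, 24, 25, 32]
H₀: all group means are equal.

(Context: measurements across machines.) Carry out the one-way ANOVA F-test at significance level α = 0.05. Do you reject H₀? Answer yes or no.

reject H₀: yes

Group means [22.30, 33.33, 30.14], grand mean 28.231
SSB = Σnᵢ(x̄ᵢ−x̄)² = 611.658; SSW = ΣΣ(x−x̄ᵢ)² = 600.957
MSB = 611.658/2 = 305.8291; MSW = 600.957/23 = 26.1286
F = MSB/MSW = 11.7048
df = (2, 23)
p-value (upper-tail) = 0.00031
At α=0.05: p < α → reject H₀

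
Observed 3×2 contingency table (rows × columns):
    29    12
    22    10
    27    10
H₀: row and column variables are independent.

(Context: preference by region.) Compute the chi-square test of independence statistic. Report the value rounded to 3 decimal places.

Row totals [41, 32, 37], col totals [78, 32], n=110
χ² = (29−29.07)²/29.07 + (12−11.93)²/11.93 + (22−22.69)²/22.69 + (10−9.31)²/9.31 + (27−26.24)²/26.24 + (10−10.76)²/10.76 = 0.1493
df = 2

test statistic = 0.149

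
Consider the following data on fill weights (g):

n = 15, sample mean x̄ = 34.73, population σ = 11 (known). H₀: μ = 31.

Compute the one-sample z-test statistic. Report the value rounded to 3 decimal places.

SE = σ/√n = 11/√15 = 2.8402
z = (x̄−μ₀)/SE = (34.73−31)/2.8402 = 1.3133

test statistic = 1.313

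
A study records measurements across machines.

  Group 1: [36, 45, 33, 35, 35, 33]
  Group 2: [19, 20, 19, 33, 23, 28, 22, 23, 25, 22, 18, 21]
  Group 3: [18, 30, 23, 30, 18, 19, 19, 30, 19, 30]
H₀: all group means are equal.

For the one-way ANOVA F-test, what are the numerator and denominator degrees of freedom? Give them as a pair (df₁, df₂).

degrees of freedom = [2, 25]

k = 3 groups, N = 28 total
df = (k−1, N−k) = (3−1, 28−3) = (2, 25)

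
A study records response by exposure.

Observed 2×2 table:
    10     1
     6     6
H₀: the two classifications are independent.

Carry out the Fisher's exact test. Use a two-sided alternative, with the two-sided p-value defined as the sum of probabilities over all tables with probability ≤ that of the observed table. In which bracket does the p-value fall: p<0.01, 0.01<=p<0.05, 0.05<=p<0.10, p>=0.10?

p-value bracket: 0.05<=p<0.10

Margins: r₁=11, r₂=12, c₁=16, c₂=7, n=23
p_obs = C(11,10)·C(12,6)/C(23,16); sum pmf over tables with pmf ≤ p_obs
p-value (two-sided) = 0.06865
→ bracket: 0.05<=p<0.10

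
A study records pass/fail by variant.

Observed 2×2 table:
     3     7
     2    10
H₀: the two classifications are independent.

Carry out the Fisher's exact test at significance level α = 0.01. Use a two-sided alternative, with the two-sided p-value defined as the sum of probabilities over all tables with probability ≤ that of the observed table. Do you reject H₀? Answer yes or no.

reject H₀: no

Margins: r₁=10, r₂=12, c₁=5, c₂=17, n=22
p_obs = C(10,3)·C(12,2)/C(22,5); sum pmf over tables with pmf ≤ p_obs
p-value (two-sided) = 0.62406
At α=0.01: p ≥ α → fail to reject H₀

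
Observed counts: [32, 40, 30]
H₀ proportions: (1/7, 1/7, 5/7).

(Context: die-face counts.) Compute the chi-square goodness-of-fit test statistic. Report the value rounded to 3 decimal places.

test statistic = 90.431

n = 102; E_i = n·p_i = [14.57, 14.57, 72.86]
χ² = (32−14.57)²/14.57 + (40−14.57)²/14.57 + (30−72.86)²/72.86 = 90.4314
df = 2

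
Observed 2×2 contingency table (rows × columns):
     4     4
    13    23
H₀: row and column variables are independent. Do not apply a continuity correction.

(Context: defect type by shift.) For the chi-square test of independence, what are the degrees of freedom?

df = (r−1)(c−1) = (2−1)·(2−1) = 1

degrees of freedom = 1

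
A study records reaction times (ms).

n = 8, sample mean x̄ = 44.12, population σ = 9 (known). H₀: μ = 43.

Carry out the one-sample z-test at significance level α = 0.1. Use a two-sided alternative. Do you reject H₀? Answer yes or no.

SE = σ/√n = 9/√8 = 3.1820
z = (x̄−μ₀)/SE = (44.12−43)/3.1820 = 0.3520
p-value (two-sided) = 0.72485
At α=0.1: p ≥ α → fail to reject H₀

reject H₀: no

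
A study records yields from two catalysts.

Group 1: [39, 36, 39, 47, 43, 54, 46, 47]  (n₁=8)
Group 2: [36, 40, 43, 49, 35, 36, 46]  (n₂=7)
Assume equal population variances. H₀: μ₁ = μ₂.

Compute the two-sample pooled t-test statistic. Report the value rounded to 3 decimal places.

test statistic = 1.079

x̄₁=43.875, s₁=5.817, n₁=8
x̄₂=40.714, s₂=5.469, n₂=7
s_p² = [7·5.817² + 6·5.469²]/13 = 32.0234
SE = √(s_p²·(1/8+1/7)) = 2.9288
t = (43.875−40.714)/2.9288 = 1.0792
df = 13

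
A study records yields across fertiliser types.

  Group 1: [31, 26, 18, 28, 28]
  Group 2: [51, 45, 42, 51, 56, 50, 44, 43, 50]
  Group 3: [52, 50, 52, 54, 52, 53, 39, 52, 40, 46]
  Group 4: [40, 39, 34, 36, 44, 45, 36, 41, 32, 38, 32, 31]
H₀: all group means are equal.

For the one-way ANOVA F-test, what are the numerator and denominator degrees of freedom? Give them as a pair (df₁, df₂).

k = 4 groups, N = 36 total
df = (k−1, N−k) = (4−1, 36−4) = (3, 32)

degrees of freedom = [3, 32]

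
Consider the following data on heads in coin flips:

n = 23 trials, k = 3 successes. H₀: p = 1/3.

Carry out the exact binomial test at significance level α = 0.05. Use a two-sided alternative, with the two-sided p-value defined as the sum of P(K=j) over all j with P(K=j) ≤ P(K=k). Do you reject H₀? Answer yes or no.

Exact binomial: n=23, k=3, p₀=1/3=0.3333
P(X=j) = C(n,j)·p₀^j·(1−p₀)^(n−j); p = Σ P(X=j) over j with P(X=j) ≤ P(X=3)
p-value (two-sided) = 0.04511
At α=0.05: p < α → reject H₀

reject H₀: yes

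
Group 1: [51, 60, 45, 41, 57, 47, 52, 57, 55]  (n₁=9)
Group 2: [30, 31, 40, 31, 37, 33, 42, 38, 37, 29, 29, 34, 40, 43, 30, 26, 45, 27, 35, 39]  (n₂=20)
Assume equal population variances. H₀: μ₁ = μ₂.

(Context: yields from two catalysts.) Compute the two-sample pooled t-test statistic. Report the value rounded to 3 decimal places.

x̄₁=51.667, s₁=6.305, n₁=9
x̄₂=34.800, s₂=5.616, n₂=20
s_p² = [8·6.305² + 19·5.616²]/27 = 33.9704
SE = √(s_p²·(1/9+1/20)) = 2.3394
t = (51.667−34.800)/2.3394 = 7.2097
df = 27

test statistic = 7.210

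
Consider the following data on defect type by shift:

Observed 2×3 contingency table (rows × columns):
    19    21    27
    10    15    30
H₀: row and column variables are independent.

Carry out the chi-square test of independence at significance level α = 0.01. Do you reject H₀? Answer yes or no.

Row totals [67, 55], col totals [29, 36, 57], n=122
χ² = (19−15.93)²/15.93 + (21−19.77)²/19.77 + (27−31.30)²/31.30 + (10−13.07)²/13.07 + (15−16.23)²/16.23 + (30−25.70)²/25.70 = 2.7977
df = 2
p-value (upper-tail) = 0.24688
At α=0.01: p ≥ α → fail to reject H₀

reject H₀: no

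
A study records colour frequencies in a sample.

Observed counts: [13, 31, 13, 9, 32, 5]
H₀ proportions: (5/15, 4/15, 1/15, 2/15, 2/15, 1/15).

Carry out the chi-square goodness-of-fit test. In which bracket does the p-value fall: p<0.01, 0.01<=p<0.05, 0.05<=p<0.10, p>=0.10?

p-value bracket: p<0.01

n = 103; E_i = n·p_i = [34.33, 27.47, 6.87, 13.73, 13.73, 6.87]
χ² = (13−34.33)²/34.33 + (31−27.47)²/27.47 + (13−6.87)²/6.87 + (9−13.73)²/13.73 + (32−13.73)²/13.73 + (5−6.87)²/6.87 = 45.6238
df = 5
p-value (upper-tail) = 0.00000
→ bracket: p<0.01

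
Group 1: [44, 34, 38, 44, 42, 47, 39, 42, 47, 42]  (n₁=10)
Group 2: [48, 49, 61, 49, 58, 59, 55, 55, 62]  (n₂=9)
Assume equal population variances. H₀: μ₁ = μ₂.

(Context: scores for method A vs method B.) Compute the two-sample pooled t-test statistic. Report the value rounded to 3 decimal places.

test statistic = -6.099

x̄₁=41.900, s₁=4.040, n₁=10
x̄₂=55.111, s₂=5.372, n₂=9
s_p² = [9·4.040² + 8·5.372²]/17 = 22.2229
SE = √(s_p²·(1/10+1/9)) = 2.1660
t = (41.900−55.111)/2.1660 = -6.0994
df = 17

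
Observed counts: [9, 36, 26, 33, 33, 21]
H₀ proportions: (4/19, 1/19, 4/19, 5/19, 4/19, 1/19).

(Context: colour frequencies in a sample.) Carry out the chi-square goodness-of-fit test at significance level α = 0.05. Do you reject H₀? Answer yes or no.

reject H₀: yes

n = 158; E_i = n·p_i = [33.26, 8.32, 33.26, 41.58, 33.26, 8.32]
χ² = (9−33.26)²/33.26 + (36−8.32)²/8.32 + (26−33.26)²/33.26 + (33−41.58)²/41.58 + (33−33.26)²/33.26 + (21−8.32)²/8.32 = 132.5677
df = 5
p-value (upper-tail) = 0.00000
At α=0.05: p < α → reject H₀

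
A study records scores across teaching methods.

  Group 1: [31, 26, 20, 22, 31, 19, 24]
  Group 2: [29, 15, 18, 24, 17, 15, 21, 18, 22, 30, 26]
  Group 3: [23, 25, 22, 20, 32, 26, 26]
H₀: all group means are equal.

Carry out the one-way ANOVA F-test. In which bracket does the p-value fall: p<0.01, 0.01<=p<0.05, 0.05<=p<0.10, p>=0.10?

p-value bracket: p>=0.10

Group means [24.71, 21.36, 24.86], grand mean 23.280
SSB = Σnᵢ(x̄ᵢ−x̄)² = 72.209; SSW = ΣΣ(x−x̄ᵢ)² = 516.831
MSB = 72.209/2 = 36.1044; MSW = 516.831/22 = 23.4923
F = MSB/MSW = 1.5369
df = (2, 22)
p-value (upper-tail) = 0.23727
→ bracket: p>=0.10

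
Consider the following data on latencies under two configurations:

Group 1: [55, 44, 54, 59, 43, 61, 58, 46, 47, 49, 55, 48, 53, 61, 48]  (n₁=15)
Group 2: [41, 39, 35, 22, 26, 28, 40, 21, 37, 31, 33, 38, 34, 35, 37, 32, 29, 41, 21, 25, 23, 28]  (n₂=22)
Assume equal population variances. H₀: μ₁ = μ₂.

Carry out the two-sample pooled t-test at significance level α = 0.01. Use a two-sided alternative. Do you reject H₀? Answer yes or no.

x̄₁=52.067, s₁=6.076, n₁=15
x̄₂=31.636, s₂=6.659, n₂=22
s_p² = [14·6.076² + 21·6.659²]/35 = 41.3721
SE = √(s_p²·(1/15+1/22)) = 2.1538
t = (52.067−31.636)/2.1538 = 9.4859
df = 35
p-value (two-sided) = 0.00000
At α=0.01: p < α → reject H₀

reject H₀: yes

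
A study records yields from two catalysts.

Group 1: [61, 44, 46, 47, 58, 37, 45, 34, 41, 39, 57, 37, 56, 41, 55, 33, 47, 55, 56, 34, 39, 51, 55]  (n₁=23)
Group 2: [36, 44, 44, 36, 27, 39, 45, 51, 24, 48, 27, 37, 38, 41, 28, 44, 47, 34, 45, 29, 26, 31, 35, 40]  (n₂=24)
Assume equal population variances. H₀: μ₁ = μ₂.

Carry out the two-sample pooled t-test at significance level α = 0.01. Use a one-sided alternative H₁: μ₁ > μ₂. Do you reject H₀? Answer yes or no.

reject H₀: yes

x̄₁=46.435, s₁=8.862, n₁=23
x̄₂=37.333, s₂=7.817, n₂=24
s_p² = [22·8.862² + 23·7.817²]/45 = 69.6219
SE = √(s_p²·(1/23+1/24)) = 2.4347
t = (46.435−37.333)/2.4347 = 3.7382
df = 45
p-value (one-sided, H₁ greater) = 0.00026
At α=0.01: p < α → reject H₀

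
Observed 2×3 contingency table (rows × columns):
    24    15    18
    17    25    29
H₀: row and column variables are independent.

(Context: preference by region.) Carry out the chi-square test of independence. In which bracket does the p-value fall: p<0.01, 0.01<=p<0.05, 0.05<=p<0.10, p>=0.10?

p-value bracket: 0.05<=p<0.10

Row totals [57, 71], col totals [41, 40, 47], n=128
χ² = (24−18.26)²/18.26 + (15−17.81)²/17.81 + (18−20.93)²/20.93 + (17−22.74)²/22.74 + (25−22.19)²/22.19 + (29−26.07)²/26.07 = 4.7957
df = 2
p-value (upper-tail) = 0.09091
→ bracket: 0.05<=p<0.10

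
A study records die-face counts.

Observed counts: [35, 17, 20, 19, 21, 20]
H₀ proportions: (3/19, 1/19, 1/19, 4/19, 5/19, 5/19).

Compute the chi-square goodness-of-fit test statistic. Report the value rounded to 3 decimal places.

test statistic = 63.151

n = 132; E_i = n·p_i = [20.84, 6.95, 6.95, 27.79, 34.74, 34.74]
χ² = (35−20.84)²/20.84 + (17−6.95)²/6.95 + (20−6.95)²/6.95 + (19−27.79)²/27.79 + (21−34.74)²/34.74 + (20−34.74)²/34.74 = 63.1506
df = 5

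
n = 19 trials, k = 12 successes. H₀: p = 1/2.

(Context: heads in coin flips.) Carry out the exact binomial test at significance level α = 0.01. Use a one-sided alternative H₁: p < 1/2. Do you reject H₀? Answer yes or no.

Exact binomial: n=19, k=12, p₀=1/2=0.5000
P(X≤12) from Σ C(n,i)·p₀^i·(1−p₀)^(n−i)
p-value (one-sided, H₁ less) = 0.91647
At α=0.01: p ≥ α → fail to reject H₀

reject H₀: no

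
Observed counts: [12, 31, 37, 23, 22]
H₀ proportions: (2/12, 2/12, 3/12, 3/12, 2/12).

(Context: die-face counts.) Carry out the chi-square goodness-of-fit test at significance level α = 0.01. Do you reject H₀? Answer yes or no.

n = 125; E_i = n·p_i = [20.83, 20.83, 31.25, 31.25, 20.83]
χ² = (12−20.83)²/20.83 + (31−20.83)²/20.83 + (37−31.25)²/31.25 + (23−31.25)²/31.25 + (22−20.83)²/20.83 = 12.0080
df = 4
p-value (upper-tail) = 0.01729
At α=0.01: p ≥ α → fail to reject H₀

reject H₀: no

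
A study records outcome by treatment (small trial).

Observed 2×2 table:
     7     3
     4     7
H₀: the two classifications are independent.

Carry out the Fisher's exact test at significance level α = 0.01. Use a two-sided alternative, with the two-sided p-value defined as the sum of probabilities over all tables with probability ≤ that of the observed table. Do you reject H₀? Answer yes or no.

reject H₀: no

Margins: r₁=10, r₂=11, c₁=11, c₂=10, n=21
p_obs = C(10,7)·C(11,4)/C(21,11); sum pmf over tables with pmf ≤ p_obs
p-value (two-sided) = 0.19838
At α=0.01: p ≥ α → fail to reject H₀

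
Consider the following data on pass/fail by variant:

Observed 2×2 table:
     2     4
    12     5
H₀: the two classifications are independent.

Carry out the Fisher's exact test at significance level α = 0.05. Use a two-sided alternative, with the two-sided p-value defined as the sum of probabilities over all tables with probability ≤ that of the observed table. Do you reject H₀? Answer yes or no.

reject H₀: no

Margins: r₁=6, r₂=17, c₁=14, c₂=9, n=23
p_obs = C(6,2)·C(17,12)/C(23,14); sum pmf over tables with pmf ≤ p_obs
p-value (two-sided) = 0.16164
At α=0.05: p ≥ α → fail to reject H₀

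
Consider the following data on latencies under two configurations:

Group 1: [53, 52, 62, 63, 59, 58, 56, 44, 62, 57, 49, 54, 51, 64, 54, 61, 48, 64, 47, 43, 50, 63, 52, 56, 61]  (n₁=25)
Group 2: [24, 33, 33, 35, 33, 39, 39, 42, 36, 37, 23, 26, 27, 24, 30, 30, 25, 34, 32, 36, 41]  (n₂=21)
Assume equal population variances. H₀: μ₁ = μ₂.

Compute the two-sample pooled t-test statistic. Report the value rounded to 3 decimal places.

test statistic = 12.704

x̄₁=55.320, s₁=6.349, n₁=25
x̄₂=32.333, s₂=5.817, n₂=21
s_p² = [24·6.349² + 20·5.817²]/44 = 37.3661
SE = √(s_p²·(1/25+1/21)) = 1.8094
t = (55.320−32.333)/1.8094 = 12.7039
df = 44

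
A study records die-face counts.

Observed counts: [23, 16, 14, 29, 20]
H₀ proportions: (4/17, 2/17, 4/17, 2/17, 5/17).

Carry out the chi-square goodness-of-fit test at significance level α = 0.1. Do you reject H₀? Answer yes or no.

n = 102; E_i = n·p_i = [24.00, 12.00, 24.00, 12.00, 30.00]
χ² = (23−24.00)²/24.00 + (16−12.00)²/12.00 + (14−24.00)²/24.00 + (29−12.00)²/12.00 + (20−30.00)²/30.00 = 32.9583
df = 4
p-value (upper-tail) = 0.00000
At α=0.1: p < α → reject H₀

reject H₀: yes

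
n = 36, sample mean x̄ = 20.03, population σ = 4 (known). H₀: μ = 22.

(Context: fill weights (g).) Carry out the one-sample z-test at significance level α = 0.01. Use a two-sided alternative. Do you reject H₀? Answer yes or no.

reject H₀: yes

SE = σ/√n = 4/√36 = 0.6667
z = (x̄−μ₀)/SE = (20.03−22)/0.6667 = -2.9550
p-value (two-sided) = 0.00313
At α=0.01: p < α → reject H₀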